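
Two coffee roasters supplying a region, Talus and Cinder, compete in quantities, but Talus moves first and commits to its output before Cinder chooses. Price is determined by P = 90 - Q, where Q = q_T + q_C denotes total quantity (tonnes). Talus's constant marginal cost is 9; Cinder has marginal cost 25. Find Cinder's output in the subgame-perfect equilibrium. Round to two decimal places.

Solve by backward induction. Given q_T, the follower Cinder maximises π_C = (90 - q_T - q_C)q_C - 25q_C.
Follower FOC: 65 - q_T - 2q_C = 0, so q_C(q_T) = (65 - q_T)/2.
The leader anticipates this reaction. Substituting into P = 90 - Q gives P = 115/2 - (1/2)q_T, so π_T = (115/2 - (1/2)q_T)q_T - 9q_T.
Leader FOC: 97/2 - q_T = 0, so q_T = 97/2.
Then q_C = (65 - 97/2)/2 = 33/4.

8.25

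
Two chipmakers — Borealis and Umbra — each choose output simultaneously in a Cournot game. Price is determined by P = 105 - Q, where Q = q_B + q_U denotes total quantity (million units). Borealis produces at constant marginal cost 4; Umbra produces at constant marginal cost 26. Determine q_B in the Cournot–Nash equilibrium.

41

Borealis's profit: π_B = (105 - Q)q_B - (4q_B). Setting ∂π_B/∂q_B = 0: 101 - 2q_B - (q_U) = 0.
Umbra's profit: π_U = (105 - Q)q_U - (26q_U). Setting ∂π_U/∂q_U = 0: 79 - 2q_U - (q_B) = 0.
Best responses: q_B = (101 - q_U)/2, q_U = (79 - q_B)/2.
Substituting one into the other gives q_B = 41 and q_U = 19.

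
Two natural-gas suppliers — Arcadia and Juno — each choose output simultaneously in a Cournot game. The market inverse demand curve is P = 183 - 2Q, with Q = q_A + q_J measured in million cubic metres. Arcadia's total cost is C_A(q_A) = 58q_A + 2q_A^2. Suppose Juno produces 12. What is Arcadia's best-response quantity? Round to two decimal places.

With the rival's output fixed at 12, Arcadia's profit is π_A = (183 - 2·12 - 2q_A)q_A - (58q_A + 2q_A²) = (159 - 2q_A)q_A - (58q_A + 2q_A²).
∂π_A/∂q_A = 101 - 8q_A = 0, so q_A = 101/8.

12.63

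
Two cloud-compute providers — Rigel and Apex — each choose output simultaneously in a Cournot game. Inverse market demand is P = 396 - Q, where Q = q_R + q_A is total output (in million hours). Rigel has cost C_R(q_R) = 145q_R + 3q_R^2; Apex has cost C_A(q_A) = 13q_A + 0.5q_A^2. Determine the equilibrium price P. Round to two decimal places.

Rigel's profit: π_R = (396 - Q)q_R - (145q_R + 3q_R²). Setting ∂π_R/∂q_R = 0: 251 - 8q_R - (q_A) = 0.
Apex's first-order condition: 383 - 3q_A - (q_R) = 0.
Rearranging gives the reaction functions q_R = (251 - q_A)/8 and q_A = (383 - q_R)/3.
Solving the pair: q_R = 370/23, q_A = 122.3043.
Total output Q = 138.3913, so price P = 396 - 138.3913 = 257.6087.

257.61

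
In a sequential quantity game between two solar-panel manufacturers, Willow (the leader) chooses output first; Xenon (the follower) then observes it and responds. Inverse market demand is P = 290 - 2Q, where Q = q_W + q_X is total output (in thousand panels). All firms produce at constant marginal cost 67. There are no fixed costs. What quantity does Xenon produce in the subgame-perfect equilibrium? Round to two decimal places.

Solve by backward induction. Given q_W, the follower Xenon maximises π_X = (290 - 2q_W - 2q_X)q_X - 67q_X.
Follower FOC: 223 - 2q_W - 4q_X = 0, so q_X(q_W) = (223 - 2q_W)/4.
The leader anticipates this reaction. Substituting into P = 290 - 2Q gives P = 357/2 - q_W, so π_W = (357/2 - q_W)q_W - 67q_W.
Maximising: ∂π_W/∂q_W = 223/2 - 2q_W = 0, giving q_W = 223/4.
Then q_X = (223 - 2·(223/4))/4 = 223/8.

27.88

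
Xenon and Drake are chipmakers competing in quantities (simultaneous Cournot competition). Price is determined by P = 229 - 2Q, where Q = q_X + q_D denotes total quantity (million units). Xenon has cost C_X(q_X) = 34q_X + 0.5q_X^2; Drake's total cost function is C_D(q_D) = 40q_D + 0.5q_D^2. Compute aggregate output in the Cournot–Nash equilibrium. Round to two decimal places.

Xenon's profit: π_X = (229 - 2Q)q_X - (34q_X + (1/2)q_X²). Setting ∂π_X/∂q_X = 0: 195 - 5q_X - 2(q_D) = 0.
Drake's profit: π_D = (229 - 2Q)q_D - (40q_D + (1/2)q_D²). Setting ∂π_D/∂q_D = 0: 189 - 5q_D - 2(q_X) = 0.
Rearranging gives the reaction functions q_X = (195 - 2q_D)/5 and q_D = (189 - 2q_X)/5.
Solving the pair: q_X = 199/7, q_D = 185/7.
Total output Q = 199/7 + 185/7 = 384/7.

54.86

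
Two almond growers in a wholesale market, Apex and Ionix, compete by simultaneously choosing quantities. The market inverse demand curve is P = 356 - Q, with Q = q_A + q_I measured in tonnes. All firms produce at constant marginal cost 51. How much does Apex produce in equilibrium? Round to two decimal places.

101.67

A representative firm's profit is π_i = q_i(356 - Q) - 51q_i.
First-order condition (treating rivals' output as given): 305 - 2q_i - q_j = 0.
With identical firms every q_j equals q_i, so q_j = q_i and 305 = 3q_i, giving q_i = 305/3.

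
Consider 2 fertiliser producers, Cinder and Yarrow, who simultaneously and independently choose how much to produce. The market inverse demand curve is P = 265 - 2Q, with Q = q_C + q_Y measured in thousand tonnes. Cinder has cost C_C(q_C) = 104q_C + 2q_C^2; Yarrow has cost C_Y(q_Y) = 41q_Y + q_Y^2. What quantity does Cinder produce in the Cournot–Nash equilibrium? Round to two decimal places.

Cinder's profit: π_C = (265 - 2Q)q_C - (104q_C + 2q_C²). Setting ∂π_C/∂q_C = 0: 161 - 8q_C - 2(q_Y) = 0.
Yarrow's first-order condition: 224 - 6q_Y - 2(q_C) = 0.
So q_C = (161 - 2q_Y)/8 and q_Y = (224 - 2q_C)/6.
Substituting one into the other gives q_C = 259/22 and q_Y = 735/22.

11.77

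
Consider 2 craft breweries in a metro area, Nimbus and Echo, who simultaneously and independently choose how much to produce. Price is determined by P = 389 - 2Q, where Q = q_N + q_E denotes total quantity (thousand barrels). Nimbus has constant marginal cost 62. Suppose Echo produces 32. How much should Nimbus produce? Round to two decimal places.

65.75

With the rival's output fixed at 32, Nimbus's profit is π_N = (389 - 2·32 - 2q_N)q_N - (62q_N) = (325 - 2q_N)q_N - (62q_N).
∂π_N/∂q_N = 263 - 4q_N = 0, so q_N = 263/4.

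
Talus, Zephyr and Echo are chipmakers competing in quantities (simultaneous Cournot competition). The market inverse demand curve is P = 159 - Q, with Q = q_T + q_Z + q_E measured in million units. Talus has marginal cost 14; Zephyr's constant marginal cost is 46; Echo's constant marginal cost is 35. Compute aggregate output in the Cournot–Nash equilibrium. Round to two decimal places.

95.50

Talus's profit: π_T = (159 - Q)q_T - (14q_T). Setting ∂π_T/∂q_T = 0: 145 - 2q_T - (q_Z + q_E) = 0.
Zephyr's first-order condition: 113 - 2q_Z - (q_T + q_E) = 0.
Echo's first-order condition: 124 - 2q_E - (q_T + q_Z) = 0.
Adding the 3 first-order conditions: 382 − 4Q = 0, so Q = 191/2.
Back-substituting: q_T = (145 − 191/2) = 99/2, q_Z = (113 − 191/2) = 35/2, q_E = (124 − 191/2) = 57/2.
Total output Q = 99/2 + 35/2 + 57/2 = 191/2.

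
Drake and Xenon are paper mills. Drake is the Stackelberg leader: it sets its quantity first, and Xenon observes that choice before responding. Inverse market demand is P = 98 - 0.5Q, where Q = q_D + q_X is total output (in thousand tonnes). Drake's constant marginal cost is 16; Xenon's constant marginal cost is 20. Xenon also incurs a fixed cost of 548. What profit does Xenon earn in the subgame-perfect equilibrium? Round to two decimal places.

Solve by backward induction. Given q_D, the follower Xenon maximises π_X = (98 - (1/2)q_D - (1/2)q_X)q_X - 20q_X.
∂π_X/∂q_X = 78 - (1/2)q_D - q_X = 0 gives the reaction function q_X = (78 - (1/2)q_D).
Drake substitutes q_X(q_D) into its own profit: π_D = q_D(98 - (1/2)q_D - (78 - (1/2)q_D)/2) - 16q_D = (59 - (1/4)q_D)q_D - 16q_D.
Leader FOC: 43 - (1/2)q_D = 0, so q_D = 86.
Then q_X = (78 - (1/2)·86) = 35.
Price P = 98 - (1/2)·121 = 75/2.
Xenon's profit: (75/2 - 20)·35 - 548 = 129/2.

64.50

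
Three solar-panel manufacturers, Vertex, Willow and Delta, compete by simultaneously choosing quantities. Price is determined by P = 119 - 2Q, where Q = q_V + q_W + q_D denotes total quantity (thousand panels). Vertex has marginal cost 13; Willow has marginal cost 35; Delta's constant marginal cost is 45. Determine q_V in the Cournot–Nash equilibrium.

20

Vertex's profit: π_V = (119 - 2Q)q_V - (13q_V). Setting ∂π_V/∂q_V = 0: 106 - 4q_V - 2(q_W + q_D) = 0.
Willow's profit: π_W = (119 - 2Q)q_W - (35q_W). Setting ∂π_W/∂q_W = 0: 84 - 4q_W - 2(q_V + q_D) = 0.
Delta's first-order condition: 74 - 4q_D - 2(q_V + q_W) = 0.
Adding the 3 conditions: 264 − 4Q − 4Q = 0, i.e. Q = 33.
Back-substituting: q_V = (106 − 66)/2 = 20, q_W = (84 − 66)/2 = 9, q_D = (74 − 66)/2 = 4.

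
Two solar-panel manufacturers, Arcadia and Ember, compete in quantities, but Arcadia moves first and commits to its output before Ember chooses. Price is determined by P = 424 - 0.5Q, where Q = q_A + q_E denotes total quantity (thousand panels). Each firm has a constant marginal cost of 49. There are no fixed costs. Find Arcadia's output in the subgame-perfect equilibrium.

375

Solve by backward induction. Given q_A, the follower Ember maximises π_E = (424 - (1/2)q_A - (1/2)q_E)q_E - 49q_E.
∂π_E/∂q_E = 375 - (1/2)q_A - q_E = 0 gives the reaction function q_E = (375 - (1/2)q_A).
The leader anticipates this reaction. Substituting into P = 424 - 0.5Q gives P = 473/2 - (1/4)q_A, so π_A = (473/2 - (1/4)q_A)q_A - 49q_A.
Maximising: ∂π_A/∂q_A = 375/2 - (1/2)q_A = 0, giving q_A = 375.
Then q_E = (375 - (1/2)·375) = 375/2.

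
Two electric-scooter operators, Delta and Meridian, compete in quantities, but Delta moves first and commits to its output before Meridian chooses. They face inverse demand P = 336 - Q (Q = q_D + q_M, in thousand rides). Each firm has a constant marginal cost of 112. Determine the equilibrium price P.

168

Solve by backward induction. Given q_D, the follower Meridian maximises π_M = (336 - q_D - q_M)q_M - 112q_M.
∂π_M/∂q_M = 224 - q_D - 2q_M = 0 gives the reaction function q_M = (224 - q_D)/2.
Delta substitutes q_M(q_D) into its own profit: π_D = q_D(336 - q_D - (224 - q_D)/2) - 112q_D = (224 - (1/2)q_D)q_D - 112q_D.
The leader's first-order condition 112 - q_D = 0 yields q_D = 112.
Then q_M = (224 - 112)/2 = 56.
Total output Q = 168, so price P = 336 - 168 = 168.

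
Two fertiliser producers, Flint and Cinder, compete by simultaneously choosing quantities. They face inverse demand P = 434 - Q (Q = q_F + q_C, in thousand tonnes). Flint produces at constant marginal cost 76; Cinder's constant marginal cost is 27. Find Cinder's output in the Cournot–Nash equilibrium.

152

Flint's profit: π_F = (434 - Q)q_F - (76q_F). Setting ∂π_F/∂q_F = 0: 358 - 2q_F - (q_C) = 0.
Cinder's profit: π_C = (434 - Q)q_C - (27q_C). Setting ∂π_C/∂q_C = 0: 407 - 2q_C - (q_F) = 0.
Rearranging gives the reaction functions q_F = (358 - q_C)/2 and q_C = (407 - q_F)/2.
Substituting one into the other gives q_F = 103 and q_C = 152.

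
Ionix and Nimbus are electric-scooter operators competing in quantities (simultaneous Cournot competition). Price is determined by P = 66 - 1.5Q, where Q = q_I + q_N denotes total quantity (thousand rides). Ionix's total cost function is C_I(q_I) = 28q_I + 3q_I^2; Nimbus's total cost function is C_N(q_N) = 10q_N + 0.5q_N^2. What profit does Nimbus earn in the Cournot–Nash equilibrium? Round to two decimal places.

Ionix's profit: π_I = (66 - 1.5Q)q_I - (28q_I + 3q_I²). Setting ∂π_I/∂q_I = 0: 38 - 9q_I - (3/2)(q_N) = 0.
Nimbus's first-order condition: 56 - 4q_N - (3/2)(q_I) = 0.
So q_I = (38 - (3/2)q_N)/9 and q_N = (56 - (3/2)q_I)/4.
Solving the pair: q_I = 272/135, q_N = 596/45.
Price P = 66 - (3/2)·(412/27) = 388/9.
Nimbus's profit: (388/9)·(596/45) - 10·(596/45) - (1/2)(596/45)² = 350.8306.

350.83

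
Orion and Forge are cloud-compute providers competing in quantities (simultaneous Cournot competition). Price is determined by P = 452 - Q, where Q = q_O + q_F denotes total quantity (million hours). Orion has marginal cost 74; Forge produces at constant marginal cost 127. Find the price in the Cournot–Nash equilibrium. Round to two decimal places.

Orion's profit: π_O = (452 - Q)q_O - (74q_O). Setting ∂π_O/∂q_O = 0: 378 - 2q_O - (q_F) = 0.
Forge's profit: π_F = (452 - Q)q_F - (127q_F). Setting ∂π_F/∂q_F = 0: 325 - 2q_F - (q_O) = 0.
So q_O = (378 - q_F)/2 and q_F = (325 - q_O)/2.
Substituting one into the other gives q_O = 431/3 and q_F = 272/3.
Total output Q = 703/3, so price P = 452 - 703/3 = 653/3.

217.67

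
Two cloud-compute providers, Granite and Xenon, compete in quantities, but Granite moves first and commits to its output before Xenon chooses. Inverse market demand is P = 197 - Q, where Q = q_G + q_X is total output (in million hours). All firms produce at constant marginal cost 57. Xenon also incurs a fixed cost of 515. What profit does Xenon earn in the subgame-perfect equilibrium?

710

The follower Xenon best-responds to any q_G: π_X = (197 - Q)q_X - 57q_X.
Follower FOC: 140 - q_G - 2q_X = 0, so q_X(q_G) = (140 - q_G)/2.
Granite substitutes q_X(q_G) into its own profit: π_G = q_G(197 - q_G - (140 - q_G)/2) - 57q_G = (127 - (1/2)q_G)q_G - 57q_G.
Leader FOC: 70 - q_G = 0, so q_G = 70.
Then q_X = (140 - 70)/2 = 35.
Price P = 197 - 105 = 92.
Xenon's profit: (92 - 57)·35 - 515 = 710.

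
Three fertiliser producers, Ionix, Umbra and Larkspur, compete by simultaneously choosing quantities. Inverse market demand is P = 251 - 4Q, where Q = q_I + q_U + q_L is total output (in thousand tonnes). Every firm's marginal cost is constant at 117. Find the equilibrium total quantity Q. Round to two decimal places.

Each firm earns π_i = (251 - 4Q)q_i - 117q_i.
Setting ∂π_i/∂q_i = 0 with rivals' quantities fixed: 134 - 8q_i - 4·Σ_{j≠i} q_j = 0.
By symmetry each firm produces the same amount; substituting Σ_{j≠i} q_j = 2q_i yields q_i = 134/16 = 67/8.
Total output Q = 67/8 + 67/8 + 67/8 = 201/8.

25.13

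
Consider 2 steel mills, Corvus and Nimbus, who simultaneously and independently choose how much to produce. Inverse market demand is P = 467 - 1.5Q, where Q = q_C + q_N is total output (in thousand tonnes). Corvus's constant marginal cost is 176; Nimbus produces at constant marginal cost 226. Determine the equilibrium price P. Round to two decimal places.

289.67

Corvus's profit: π_C = (467 - 1.5Q)q_C - (176q_C). Setting ∂π_C/∂q_C = 0: 291 - 3q_C - (3/2)(q_N) = 0.
Nimbus's profit: π_N = (467 - 1.5Q)q_N - (226q_N). Setting ∂π_N/∂q_N = 0: 241 - 3q_N - (3/2)(q_C) = 0.
Rearranging gives the reaction functions q_C = (291 - (3/2)q_N)/3 and q_N = (241 - (3/2)q_C)/3.
Solving the pair: q_C = 682/9, q_N = 382/9.
Total output Q = 1064/9, so price P = 467 - (3/2)·(1064/9) = 869/3.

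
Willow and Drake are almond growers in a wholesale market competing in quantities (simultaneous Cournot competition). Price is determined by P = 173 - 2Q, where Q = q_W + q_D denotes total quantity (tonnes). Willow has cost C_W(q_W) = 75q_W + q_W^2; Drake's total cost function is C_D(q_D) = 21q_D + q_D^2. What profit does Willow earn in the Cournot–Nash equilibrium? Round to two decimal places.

Willow's profit: π_W = (173 - 2Q)q_W - (75q_W + q_W²). Setting ∂π_W/∂q_W = 0: 98 - 6q_W - 2(q_D) = 0.
Drake's first-order condition: 152 - 6q_D - 2(q_W) = 0.
So q_W = (98 - 2q_D)/6 and q_D = (152 - 2q_W)/6.
Solving the pair: q_W = 71/8, q_D = 179/8.
Price P = 173 - 2·(125/4) = 221/2.
Willow's profit: (221/2)·(71/8) - 75·(71/8) - (71/8)² = 236.2969.

236.30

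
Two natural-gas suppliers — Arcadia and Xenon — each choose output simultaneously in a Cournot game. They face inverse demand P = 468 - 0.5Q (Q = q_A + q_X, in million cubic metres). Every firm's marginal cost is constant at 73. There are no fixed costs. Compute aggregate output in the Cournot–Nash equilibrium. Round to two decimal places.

Each firm earns π_i = (468 - 0.5Q)q_i - 73q_i.
First-order condition (treating rivals' output as given): 395 - q_i - (1/2)q_j = 0.
By symmetry each firm produces the same amount; substituting q_j = q_i yields q_i = 395/(3/2) = 790/3.
Total output Q = 790/3 + 790/3 = 1580/3.

526.67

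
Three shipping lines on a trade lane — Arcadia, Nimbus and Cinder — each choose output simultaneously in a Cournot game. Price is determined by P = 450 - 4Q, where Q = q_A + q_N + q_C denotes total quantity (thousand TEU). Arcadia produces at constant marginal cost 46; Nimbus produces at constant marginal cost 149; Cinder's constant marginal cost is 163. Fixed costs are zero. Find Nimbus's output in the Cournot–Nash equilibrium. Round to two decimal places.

Arcadia's profit: π_A = (450 - 4Q)q_A - (46q_A). Setting ∂π_A/∂q_A = 0: 404 - 8q_A - 4(q_N + q_C) = 0.
Nimbus's profit: π_N = (450 - 4Q)q_N - (149q_N). Setting ∂π_N/∂q_N = 0: 301 - 8q_N - 4(q_A + q_C) = 0.
Cinder's profit: π_C = (450 - 4Q)q_C - (163q_C). Setting ∂π_C/∂q_C = 0: 287 - 8q_C - 4(q_A + q_N) = 0.
Adding the 3 conditions: 992 − 8Q − 8Q = 0, i.e. Q = 62.
Back-substituting: q_A = (404 − 248)/4 = 39, q_N = (301 − 248)/4 = 53/4, q_C = (287 − 248)/4 = 39/4.

13.25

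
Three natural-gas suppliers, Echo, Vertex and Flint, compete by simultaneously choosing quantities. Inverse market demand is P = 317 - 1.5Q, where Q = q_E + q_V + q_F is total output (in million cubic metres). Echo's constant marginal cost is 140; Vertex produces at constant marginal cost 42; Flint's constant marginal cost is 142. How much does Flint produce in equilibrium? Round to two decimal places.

Echo's profit: π_E = (317 - 1.5Q)q_E - (140q_E). Setting ∂π_E/∂q_E = 0: 177 - 3q_E - (3/2)(q_V + q_F) = 0.
Vertex's first-order condition: 275 - 3q_V - (3/2)(q_E + q_F) = 0.
Flint's profit: π_F = (317 - 1.5Q)q_F - (142q_F). Setting ∂π_F/∂q_F = 0: 175 - 3q_F - (3/2)(q_E + q_V) = 0.
Adding the 3 first-order conditions: 627 − 6Q = 0, so Q = 209/2.
Back-substituting: q_E = (177 − 627/4)/(3/2) = 27/2, q_V = (275 − 627/4)/(3/2) = 473/6, q_F = (175 − 627/4)/(3/2) = 73/6.

12.17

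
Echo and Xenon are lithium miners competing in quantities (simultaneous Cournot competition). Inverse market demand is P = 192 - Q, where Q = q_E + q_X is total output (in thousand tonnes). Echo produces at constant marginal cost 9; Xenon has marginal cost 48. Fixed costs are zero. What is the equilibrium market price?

Echo's profit: π_E = (192 - Q)q_E - (9q_E). Setting ∂π_E/∂q_E = 0: 183 - 2q_E - (q_X) = 0.
Xenon's profit: π_X = (192 - Q)q_X - (48q_X). Setting ∂π_X/∂q_X = 0: 144 - 2q_X - (q_E) = 0.
Rearranging gives the reaction functions q_E = (183 - q_X)/2 and q_X = (144 - q_E)/2.
Substituting one into the other gives q_E = 74 and q_X = 35.
Total output Q = 109, so price P = 192 - 109 = 83.

83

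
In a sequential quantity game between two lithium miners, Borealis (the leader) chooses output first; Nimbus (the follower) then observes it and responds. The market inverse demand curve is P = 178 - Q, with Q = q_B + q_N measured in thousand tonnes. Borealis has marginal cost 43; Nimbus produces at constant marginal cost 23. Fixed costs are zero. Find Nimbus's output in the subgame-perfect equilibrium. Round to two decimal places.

48.75

The follower Nimbus best-responds to any q_B: π_N = (178 - Q)q_N - 23q_N.
Setting the follower's marginal profit to zero, 155 - q_B - 2q_N = 0, i.e. q_N = (155 - q_B)/2.
The leader anticipates this reaction. Substituting into P = 178 - Q gives P = 201/2 - (1/2)q_B, so π_B = (201/2 - (1/2)q_B)q_B - 43q_B.
Leader FOC: 115/2 - q_B = 0, so q_B = 115/2.
Then q_N = (155 - 115/2)/2 = 195/4.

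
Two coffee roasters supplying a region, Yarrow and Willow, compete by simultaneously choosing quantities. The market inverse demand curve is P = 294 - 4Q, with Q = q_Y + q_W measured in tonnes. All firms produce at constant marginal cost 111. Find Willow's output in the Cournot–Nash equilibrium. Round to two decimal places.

15.25

Each firm earns π_i = (294 - 4Q)q_i - 111q_i.
Setting ∂π_i/∂q_i = 0 with rivals' quantities fixed: 183 - 8q_i - 4q_j = 0.
With identical firms every q_j equals q_i, so q_j = q_i and 183 = 12q_i, giving q_i = 61/4.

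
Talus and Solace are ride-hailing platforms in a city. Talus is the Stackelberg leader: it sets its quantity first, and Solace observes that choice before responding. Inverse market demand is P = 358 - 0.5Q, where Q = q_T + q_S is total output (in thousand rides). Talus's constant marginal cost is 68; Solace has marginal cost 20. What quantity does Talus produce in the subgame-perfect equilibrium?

242

The follower Solace best-responds to any q_T: π_S = (358 - 0.5Q)q_S - 20q_S.
∂π_S/∂q_S = 338 - (1/2)q_T - q_S = 0 gives the reaction function q_S = (338 - (1/2)q_T).
The leader anticipates this reaction. Substituting into P = 358 - 0.5Q gives P = 189 - (1/4)q_T, so π_T = (189 - (1/4)q_T)q_T - 68q_T.
Leader FOC: 121 - (1/2)q_T = 0, so q_T = 242.
Then q_S = (338 - (1/2)·242) = 217.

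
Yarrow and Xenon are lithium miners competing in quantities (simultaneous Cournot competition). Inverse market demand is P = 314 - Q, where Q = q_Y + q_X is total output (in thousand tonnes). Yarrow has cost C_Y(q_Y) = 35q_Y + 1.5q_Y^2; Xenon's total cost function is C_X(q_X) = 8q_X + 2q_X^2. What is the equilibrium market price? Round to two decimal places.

Yarrow's profit: π_Y = (314 - Q)q_Y - (35q_Y + (3/2)q_Y²). Setting ∂π_Y/∂q_Y = 0: 279 - 5q_Y - (q_X) = 0.
Xenon's profit: π_X = (314 - Q)q_X - (8q_X + 2q_X²). Setting ∂π_X/∂q_X = 0: 306 - 6q_X - (q_Y) = 0.
Rearranging gives the reaction functions q_Y = (279 - q_X)/5 and q_X = (306 - q_Y)/6.
Substituting one into the other gives q_Y = 1368/29 and q_X = 1251/29.
Total output Q = 90.3103, so price P = 314 - 90.3103 = 223.6897.

223.69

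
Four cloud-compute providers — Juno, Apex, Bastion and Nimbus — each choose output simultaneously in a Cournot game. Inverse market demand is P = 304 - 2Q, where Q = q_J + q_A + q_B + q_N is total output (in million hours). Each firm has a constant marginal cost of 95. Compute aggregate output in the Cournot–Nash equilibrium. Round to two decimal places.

Each firm earns π_i = (304 - 2Q)q_i - 95q_i.
First-order condition (treating rivals' output as given): 209 - 4q_i - 2·Σ_{j≠i} q_j = 0.
By symmetry each firm produces the same amount; substituting Σ_{j≠i} q_j = 3q_i yields q_i = 209/10.
Total output Q = 209/10 + 209/10 + 209/10 + 209/10 = 418/5.

83.60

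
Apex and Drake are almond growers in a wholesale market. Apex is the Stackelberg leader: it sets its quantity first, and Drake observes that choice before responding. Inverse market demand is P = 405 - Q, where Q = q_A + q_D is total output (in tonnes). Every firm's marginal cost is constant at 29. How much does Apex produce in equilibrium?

The follower Drake best-responds to any q_A: π_D = (405 - Q)q_D - 29q_D.
Setting the follower's marginal profit to zero, 376 - q_A - 2q_D = 0, i.e. q_D = (376 - q_A)/2.
The leader anticipates this reaction. Substituting into P = 405 - Q gives P = 217 - (1/2)q_A, so π_A = (217 - (1/2)q_A)q_A - 29q_A.
Leader FOC: 188 - q_A = 0, so q_A = 188.
Then q_D = (376 - 188)/2 = 94.

188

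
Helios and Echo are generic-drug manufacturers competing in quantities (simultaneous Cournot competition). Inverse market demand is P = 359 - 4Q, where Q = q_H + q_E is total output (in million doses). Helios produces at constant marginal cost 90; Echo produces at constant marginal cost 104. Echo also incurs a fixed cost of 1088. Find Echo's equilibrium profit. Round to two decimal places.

525.36

Helios's profit: π_H = (359 - 4Q)q_H - (90q_H). Setting ∂π_H/∂q_H = 0: 269 - 8q_H - 4(q_E) = 0.
Echo's first-order condition: 255 - 8q_E - 4(q_H) = 0.
So q_H = (269 - 4q_E)/8 and q_E = (255 - 4q_H)/8.
Solving the pair: q_H = 283/12, q_E = 241/12.
Price P = 359 - 4·(131/3) = 553/3.
Echo's profit: (553/3 - 104)·(241/12) - 1088 = 525.3611.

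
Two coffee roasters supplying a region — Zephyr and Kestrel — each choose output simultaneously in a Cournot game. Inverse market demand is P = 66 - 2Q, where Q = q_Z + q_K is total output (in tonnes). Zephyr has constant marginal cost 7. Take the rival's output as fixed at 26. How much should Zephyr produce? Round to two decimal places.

1.75

With the rival's output fixed at 26, Zephyr's profit is π_Z = (66 - 2·26 - 2q_Z)q_Z - (7q_Z) = (14 - 2q_Z)q_Z - (7q_Z).
∂π_Z/∂q_Z = 7 - 4q_Z = 0, so q_Z = 7/4.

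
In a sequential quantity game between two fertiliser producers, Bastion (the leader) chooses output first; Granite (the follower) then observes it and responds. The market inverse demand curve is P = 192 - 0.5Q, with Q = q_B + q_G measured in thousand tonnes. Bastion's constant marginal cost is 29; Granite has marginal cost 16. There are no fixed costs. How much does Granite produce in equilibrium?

101

Solve by backward induction. Given q_B, the follower Granite maximises π_G = (192 - (1/2)q_B - (1/2)q_G)q_G - 16q_G.
∂π_G/∂q_G = 176 - (1/2)q_B - q_G = 0 gives the reaction function q_G = (176 - (1/2)q_B).
Bastion substitutes q_G(q_B) into its own profit: π_B = q_B(192 - (1/2)q_B - (176 - (1/2)q_B)/2) - 29q_B = (104 - (1/4)q_B)q_B - 29q_B.
The leader's first-order condition 75 - (1/2)q_B = 0 yields q_B = 150.
Then q_G = (176 - (1/2)·150) = 101.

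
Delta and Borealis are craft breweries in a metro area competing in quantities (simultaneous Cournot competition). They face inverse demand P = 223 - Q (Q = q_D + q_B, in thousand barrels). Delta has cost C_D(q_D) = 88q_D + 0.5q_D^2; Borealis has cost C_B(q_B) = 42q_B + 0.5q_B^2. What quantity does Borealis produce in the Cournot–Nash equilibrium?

51

Delta's profit: π_D = (223 - Q)q_D - (88q_D + (1/2)q_D²). Setting ∂π_D/∂q_D = 0: 135 - 3q_D - (q_B) = 0.
Borealis's first-order condition: 181 - 3q_B - (q_D) = 0.
Rearranging gives the reaction functions q_D = (135 - q_B)/3 and q_B = (181 - q_D)/3.
Substituting one into the other gives q_D = 28 and q_B = 51.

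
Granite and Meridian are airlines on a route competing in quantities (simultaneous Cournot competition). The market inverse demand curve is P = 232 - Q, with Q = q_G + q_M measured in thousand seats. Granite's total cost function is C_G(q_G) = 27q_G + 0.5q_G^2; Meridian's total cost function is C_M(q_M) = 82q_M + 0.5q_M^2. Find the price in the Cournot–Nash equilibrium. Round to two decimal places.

143.25

Granite's profit: π_G = (232 - Q)q_G - (27q_G + (1/2)q_G²). Setting ∂π_G/∂q_G = 0: 205 - 3q_G - (q_M) = 0.
Meridian's profit: π_M = (232 - Q)q_M - (82q_M + (1/2)q_M²). Setting ∂π_M/∂q_M = 0: 150 - 3q_M - (q_G) = 0.
Rearranging gives the reaction functions q_G = (205 - q_M)/3 and q_M = (150 - q_G)/3.
Substituting one into the other gives q_G = 465/8 and q_M = 245/8.
Total output Q = 355/4, so price P = 232 - 355/4 = 573/4.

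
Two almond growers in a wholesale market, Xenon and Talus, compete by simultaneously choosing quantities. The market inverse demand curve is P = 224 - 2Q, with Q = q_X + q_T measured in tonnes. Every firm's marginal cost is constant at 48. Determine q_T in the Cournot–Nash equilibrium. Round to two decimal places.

29.33

Each firm earns π_i = (224 - 2Q)q_i - 48q_i.
First-order condition (treating rivals' output as given): 176 - 4q_i - 2q_j = 0.
With identical firms every q_j equals q_i, so q_j = q_i and 176 = 6q_i, giving q_i = 88/3.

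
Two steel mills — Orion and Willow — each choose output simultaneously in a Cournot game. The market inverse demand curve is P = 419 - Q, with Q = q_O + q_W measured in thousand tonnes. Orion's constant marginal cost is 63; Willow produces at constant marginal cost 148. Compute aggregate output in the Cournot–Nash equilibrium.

209

Orion's profit: π_O = (419 - Q)q_O - (63q_O). Setting ∂π_O/∂q_O = 0: 356 - 2q_O - (q_W) = 0.
Willow's profit: π_W = (419 - Q)q_W - (148q_W). Setting ∂π_W/∂q_W = 0: 271 - 2q_W - (q_O) = 0.
Best responses: q_O = (356 - q_W)/2, q_W = (271 - q_O)/2.
Substituting one into the other gives q_O = 147 and q_W = 62.
Total output Q = 147 + 62 = 209.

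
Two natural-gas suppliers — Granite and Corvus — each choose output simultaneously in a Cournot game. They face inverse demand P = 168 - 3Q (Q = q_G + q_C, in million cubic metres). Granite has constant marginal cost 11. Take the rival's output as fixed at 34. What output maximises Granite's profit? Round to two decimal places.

9.17

With the rival's output fixed at 34, Granite's profit is π_G = (168 - 3·34 - 3q_G)q_G - (11q_G) = (66 - 3q_G)q_G - (11q_G).
∂π_G/∂q_G = 55 - 6q_G = 0, so q_G = 55/6.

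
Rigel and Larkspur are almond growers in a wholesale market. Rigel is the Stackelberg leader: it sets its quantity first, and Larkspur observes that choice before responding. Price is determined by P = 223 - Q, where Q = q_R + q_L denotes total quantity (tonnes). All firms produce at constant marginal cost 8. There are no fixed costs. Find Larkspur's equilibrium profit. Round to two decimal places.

The follower Larkspur best-responds to any q_R: π_L = (223 - Q)q_L - 8q_L.
Follower FOC: 215 - q_R - 2q_L = 0, so q_L(q_R) = (215 - q_R)/2.
Rigel substitutes q_L(q_R) into its own profit: π_R = q_R(223 - q_R - (215 - q_R)/2) - 8q_R = (231/2 - (1/2)q_R)q_R - 8q_R.
The leader's first-order condition 215/2 - q_R = 0 yields q_R = 215/2.
Then q_L = (215 - 215/2)/2 = 215/4.
Price P = 223 - 645/4 = 247/4.
Larkspur's profit: (247/4 - 8)·(215/4) = 2889.0625.

2889.06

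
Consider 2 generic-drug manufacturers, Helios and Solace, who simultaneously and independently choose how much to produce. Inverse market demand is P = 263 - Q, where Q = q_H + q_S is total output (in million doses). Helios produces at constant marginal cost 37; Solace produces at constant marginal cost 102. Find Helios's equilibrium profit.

9409

Helios's profit: π_H = (263 - Q)q_H - (37q_H). Setting ∂π_H/∂q_H = 0: 226 - 2q_H - (q_S) = 0.
Solace's first-order condition: 161 - 2q_S - (q_H) = 0.
So q_H = (226 - q_S)/2 and q_S = (161 - q_H)/2.
Solving the pair: q_H = 97, q_S = 32.
Price P = 263 - 129 = 134.
Helios's profit: (134 - 37)·97 = 9409.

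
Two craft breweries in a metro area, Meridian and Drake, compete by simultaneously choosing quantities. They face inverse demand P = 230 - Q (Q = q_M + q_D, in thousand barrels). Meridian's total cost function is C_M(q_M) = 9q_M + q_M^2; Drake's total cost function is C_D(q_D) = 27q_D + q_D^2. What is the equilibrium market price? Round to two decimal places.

Meridian's profit: π_M = (230 - Q)q_M - (9q_M + q_M²). Setting ∂π_M/∂q_M = 0: 221 - 4q_M - (q_D) = 0.
Drake's first-order condition: 203 - 4q_D - (q_M) = 0.
So q_M = (221 - q_D)/4 and q_D = (203 - q_M)/4.
Substituting one into the other gives q_M = 227/5 and q_D = 197/5.
Total output Q = 424/5, so price P = 230 - 424/5 = 726/5.

145.20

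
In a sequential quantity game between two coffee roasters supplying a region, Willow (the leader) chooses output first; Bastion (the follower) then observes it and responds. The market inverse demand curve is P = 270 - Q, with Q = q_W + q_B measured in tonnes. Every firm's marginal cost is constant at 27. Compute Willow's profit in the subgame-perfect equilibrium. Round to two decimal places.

7381.13

Solve by backward induction. Given q_W, the follower Bastion maximises π_B = (270 - q_W - q_B)q_B - 27q_B.
Setting the follower's marginal profit to zero, 243 - q_W - 2q_B = 0, i.e. q_B = (243 - q_W)/2.
Willow substitutes q_B(q_W) into its own profit: π_W = q_W(270 - q_W - (243 - q_W)/2) - 27q_W = (297/2 - (1/2)q_W)q_W - 27q_W.
Maximising: ∂π_W/∂q_W = 243/2 - q_W = 0, giving q_W = 243/2.
Then q_B = (243 - 243/2)/2 = 243/4.
Price P = 270 - 729/4 = 351/4.
Willow's profit: (351/4 - 27)·(243/2) = 7381.1250.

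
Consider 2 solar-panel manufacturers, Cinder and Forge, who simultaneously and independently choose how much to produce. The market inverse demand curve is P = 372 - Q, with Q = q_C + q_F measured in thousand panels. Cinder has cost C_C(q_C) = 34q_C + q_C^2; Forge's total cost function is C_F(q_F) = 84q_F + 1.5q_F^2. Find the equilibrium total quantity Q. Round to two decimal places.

116.63

Cinder's profit: π_C = (372 - Q)q_C - (34q_C + q_C²). Setting ∂π_C/∂q_C = 0: 338 - 4q_C - (q_F) = 0.
Forge's profit: π_F = (372 - Q)q_F - (84q_F + (3/2)q_F²). Setting ∂π_F/∂q_F = 0: 288 - 5q_F - (q_C) = 0.
Best responses: q_C = (338 - q_F)/4, q_F = (288 - q_C)/5.
Solving the pair: q_C = 1402/19, q_F = 814/19.
Total output Q = 1402/19 + 814/19 = 116.6316.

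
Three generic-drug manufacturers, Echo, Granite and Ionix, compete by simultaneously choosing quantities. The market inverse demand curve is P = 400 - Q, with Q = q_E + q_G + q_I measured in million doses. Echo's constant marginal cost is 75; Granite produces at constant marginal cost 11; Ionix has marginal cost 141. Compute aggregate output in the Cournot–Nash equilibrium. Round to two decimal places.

Echo's profit: π_E = (400 - Q)q_E - (75q_E). Setting ∂π_E/∂q_E = 0: 325 - 2q_E - (q_G + q_I) = 0.
Granite's first-order condition: 389 - 2q_G - (q_E + q_I) = 0.
Ionix's profit: π_I = (400 - Q)q_I - (141q_I). Setting ∂π_I/∂q_I = 0: 259 - 2q_I - (q_E + q_G) = 0.
Adding the 3 conditions: 973 − 2Q − 2Q = 0, i.e. Q = 973/4.
Back-substituting: q_E = (325 − 973/4) = 327/4, q_G = (389 − 973/4) = 583/4, q_I = (259 − 973/4) = 63/4.
Total output Q = 327/4 + 583/4 + 63/4 = 973/4.

243.25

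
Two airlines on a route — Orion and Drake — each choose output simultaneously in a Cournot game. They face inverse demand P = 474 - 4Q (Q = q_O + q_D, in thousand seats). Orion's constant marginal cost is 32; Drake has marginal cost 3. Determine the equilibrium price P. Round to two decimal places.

169.67

Orion's profit: π_O = (474 - 4Q)q_O - (32q_O). Setting ∂π_O/∂q_O = 0: 442 - 8q_O - 4(q_D) = 0.
Drake's profit: π_D = (474 - 4Q)q_D - (3q_D). Setting ∂π_D/∂q_D = 0: 471 - 8q_D - 4(q_O) = 0.
Rearranging gives the reaction functions q_O = (442 - 4q_D)/8 and q_D = (471 - 4q_O)/8.
Substituting one into the other gives q_O = 413/12 and q_D = 125/3.
Total output Q = 913/12, so price P = 474 - 4·(913/12) = 509/3.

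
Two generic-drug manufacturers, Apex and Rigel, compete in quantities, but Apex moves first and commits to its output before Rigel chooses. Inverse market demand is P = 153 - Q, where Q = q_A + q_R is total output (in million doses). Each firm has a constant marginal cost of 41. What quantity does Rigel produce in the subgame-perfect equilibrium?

28

The follower Rigel best-responds to any q_A: π_R = (153 - Q)q_R - 41q_R.
Follower FOC: 112 - q_A - 2q_R = 0, so q_R(q_A) = (112 - q_A)/2.
Apex substitutes q_R(q_A) into its own profit: π_A = q_A(153 - q_A - (112 - q_A)/2) - 41q_A = (97 - (1/2)q_A)q_A - 41q_A.
The leader's first-order condition 56 - q_A = 0 yields q_A = 56.
Then q_R = (112 - 56)/2 = 28.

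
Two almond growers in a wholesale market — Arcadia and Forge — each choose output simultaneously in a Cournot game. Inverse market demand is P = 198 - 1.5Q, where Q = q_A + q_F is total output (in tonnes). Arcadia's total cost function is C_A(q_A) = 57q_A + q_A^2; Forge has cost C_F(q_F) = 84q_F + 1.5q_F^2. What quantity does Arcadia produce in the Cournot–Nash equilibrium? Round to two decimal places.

24.32

Arcadia's profit: π_A = (198 - 1.5Q)q_A - (57q_A + q_A²). Setting ∂π_A/∂q_A = 0: 141 - 5q_A - (3/2)(q_F) = 0.
Forge's profit: π_F = (198 - 1.5Q)q_F - (84q_F + (3/2)q_F²). Setting ∂π_F/∂q_F = 0: 114 - 6q_F - (3/2)(q_A) = 0.
Best responses: q_A = (141 - (3/2)q_F)/5, q_F = (114 - (3/2)q_A)/6.
Substituting one into the other gives q_A = 900/37 and q_F = 478/37.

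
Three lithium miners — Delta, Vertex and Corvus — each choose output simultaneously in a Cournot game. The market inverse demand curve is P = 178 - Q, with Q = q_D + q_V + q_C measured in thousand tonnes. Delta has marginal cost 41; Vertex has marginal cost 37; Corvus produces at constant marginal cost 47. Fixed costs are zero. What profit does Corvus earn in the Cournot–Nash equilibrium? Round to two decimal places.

826.56

Delta's profit: π_D = (178 - Q)q_D - (41q_D). Setting ∂π_D/∂q_D = 0: 137 - 2q_D - (q_V + q_C) = 0.
Vertex's first-order condition: 141 - 2q_V - (q_D + q_C) = 0.
Corvus's profit: π_C = (178 - Q)q_C - (47q_C). Setting ∂π_C/∂q_C = 0: 131 - 2q_C - (q_D + q_V) = 0.
Adding the 3 first-order conditions: 409 − 4Q = 0, so Q = 409/4.
Back-substituting: q_D = (137 − 409/4) = 139/4, q_V = (141 − 409/4) = 155/4, q_C = (131 − 409/4) = 115/4.
Price P = 178 - 409/4 = 303/4.
Corvus's profit: (303/4 - 47)·(115/4) = 826.5625.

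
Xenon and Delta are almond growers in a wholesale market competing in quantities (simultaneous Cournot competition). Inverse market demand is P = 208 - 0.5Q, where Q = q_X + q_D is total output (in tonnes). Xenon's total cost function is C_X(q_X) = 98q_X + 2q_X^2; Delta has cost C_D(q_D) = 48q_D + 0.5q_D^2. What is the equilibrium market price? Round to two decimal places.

162.62

Xenon's profit: π_X = (208 - 0.5Q)q_X - (98q_X + 2q_X²). Setting ∂π_X/∂q_X = 0: 110 - 5q_X - (1/2)(q_D) = 0.
Delta's first-order condition: 160 - 2q_D - (1/2)(q_X) = 0.
So q_X = (110 - (1/2)q_D)/5 and q_D = (160 - (1/2)q_X)/2.
Substituting one into the other gives q_X = 560/39 and q_D = 76.4103.
Total output Q = 1180/13, so price P = 208 - (1/2)·(1180/13) = 162.6154.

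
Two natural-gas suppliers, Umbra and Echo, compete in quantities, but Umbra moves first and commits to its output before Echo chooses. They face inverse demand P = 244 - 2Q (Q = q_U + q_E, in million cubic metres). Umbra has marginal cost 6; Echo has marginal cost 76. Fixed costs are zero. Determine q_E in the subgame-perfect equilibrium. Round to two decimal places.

The follower Echo best-responds to any q_U: π_E = (244 - 2Q)q_E - 76q_E.
Setting the follower's marginal profit to zero, 168 - 2q_U - 4q_E = 0, i.e. q_E = (168 - 2q_U)/4.
The leader anticipates this reaction. Substituting into P = 244 - 2Q gives P = 160 - q_U, so π_U = (160 - q_U)q_U - 6q_U.
Maximising: ∂π_U/∂q_U = 154 - 2q_U = 0, giving q_U = 77.
Then q_E = (168 - 2·77)/4 = 7/2.

3.50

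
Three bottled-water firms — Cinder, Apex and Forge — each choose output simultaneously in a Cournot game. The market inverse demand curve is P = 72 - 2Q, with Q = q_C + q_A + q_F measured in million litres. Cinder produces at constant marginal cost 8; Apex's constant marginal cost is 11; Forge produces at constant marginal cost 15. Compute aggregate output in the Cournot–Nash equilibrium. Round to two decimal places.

Cinder's profit: π_C = (72 - 2Q)q_C - (8q_C). Setting ∂π_C/∂q_C = 0: 64 - 4q_C - 2(q_A + q_F) = 0.
Apex's profit: π_A = (72 - 2Q)q_A - (11q_A). Setting ∂π_A/∂q_A = 0: 61 - 4q_A - 2(q_C + q_F) = 0.
Forge's profit: π_F = (72 - 2Q)q_F - (15q_F). Setting ∂π_F/∂q_F = 0: 57 - 4q_F - 2(q_C + q_A) = 0.
Adding the 3 first-order conditions: 182 − 8Q = 0, so Q = 91/4.
Back-substituting: q_C = (64 − 91/2)/2 = 37/4, q_A = (61 − 91/2)/2 = 31/4, q_F = (57 − 91/2)/2 = 23/4.
Total output Q = 37/4 + 31/4 + 23/4 = 91/4.

22.75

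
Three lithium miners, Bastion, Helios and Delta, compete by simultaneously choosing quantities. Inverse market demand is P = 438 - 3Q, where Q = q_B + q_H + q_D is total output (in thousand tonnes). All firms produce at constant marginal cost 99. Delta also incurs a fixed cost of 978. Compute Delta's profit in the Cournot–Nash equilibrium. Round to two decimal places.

Each firm earns π_i = (438 - 3Q)q_i - 99q_i.
Setting ∂π_i/∂q_i = 0 with rivals' quantities fixed: 339 - 6q_i - 3·Σ_{j≠i} q_j = 0.
With identical firms every q_j equals q_i, so Σ_{j≠i} q_j = 2q_i and 339 = 12q_i, giving q_i = 113/4.
Price P = 438 - 3·(339/4) = 735/4.
Delta's profit: (735/4 - 99)·(113/4) - 978 = 1416.1875.

1416.19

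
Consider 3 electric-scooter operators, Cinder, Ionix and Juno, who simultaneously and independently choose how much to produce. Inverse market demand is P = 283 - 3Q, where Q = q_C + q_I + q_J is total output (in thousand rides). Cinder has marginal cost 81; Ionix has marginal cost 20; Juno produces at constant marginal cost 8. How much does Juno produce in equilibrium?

Cinder's profit: π_C = (283 - 3Q)q_C - (81q_C). Setting ∂π_C/∂q_C = 0: 202 - 6q_C - 3(q_I + q_J) = 0.
Ionix's first-order condition: 263 - 6q_I - 3(q_C + q_J) = 0.
Juno's profit: π_J = (283 - 3Q)q_J - (8q_J). Setting ∂π_J/∂q_J = 0: 275 - 6q_J - 3(q_C + q_I) = 0.
Adding the 3 conditions: 740 − 6Q − 6Q = 0, i.e. Q = 185/3.
Back-substituting: q_C = (202 − 185)/3 = 17/3, q_I = (263 − 185)/3 = 26, q_J = (275 − 185)/3 = 30.

30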